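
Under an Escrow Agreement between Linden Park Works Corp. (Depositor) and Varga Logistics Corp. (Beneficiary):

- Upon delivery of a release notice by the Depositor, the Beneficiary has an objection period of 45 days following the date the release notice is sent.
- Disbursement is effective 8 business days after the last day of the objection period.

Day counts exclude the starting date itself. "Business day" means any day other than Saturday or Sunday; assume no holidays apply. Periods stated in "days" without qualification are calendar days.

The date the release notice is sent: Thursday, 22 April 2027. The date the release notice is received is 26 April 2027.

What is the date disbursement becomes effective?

16 June 2027

Adding 45 calendar days to 22 April 2027 gives 6 June 2027, which is the last day of the objection period.
From Sunday, 6 June 2027, 8 business days (Jun 7, Jun 8, Jun 9, Jun 10, Jun 11, Jun 14, Jun 15, Jun 16, skipping weekends) brings us to Wednesday, 16 June 2027, which is the date disbursement becomes effective.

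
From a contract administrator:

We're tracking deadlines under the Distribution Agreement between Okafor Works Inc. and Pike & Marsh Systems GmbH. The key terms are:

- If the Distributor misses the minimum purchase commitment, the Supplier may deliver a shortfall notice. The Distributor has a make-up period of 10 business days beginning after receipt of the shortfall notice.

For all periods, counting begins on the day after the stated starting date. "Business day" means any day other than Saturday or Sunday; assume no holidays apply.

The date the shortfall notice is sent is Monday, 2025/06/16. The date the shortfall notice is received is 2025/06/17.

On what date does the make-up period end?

2025/07/01

From Tuesday, 2025/06/17, 10 business days (Jun 18, Jun 19, Jun 20, Jun 23, Jun 24, Jun 25, Jun 26, Jun 27, Jun 30, Jul 1, skipping weekends) brings us to Tuesday, 2025/07/01, which is the last day of the make-up period.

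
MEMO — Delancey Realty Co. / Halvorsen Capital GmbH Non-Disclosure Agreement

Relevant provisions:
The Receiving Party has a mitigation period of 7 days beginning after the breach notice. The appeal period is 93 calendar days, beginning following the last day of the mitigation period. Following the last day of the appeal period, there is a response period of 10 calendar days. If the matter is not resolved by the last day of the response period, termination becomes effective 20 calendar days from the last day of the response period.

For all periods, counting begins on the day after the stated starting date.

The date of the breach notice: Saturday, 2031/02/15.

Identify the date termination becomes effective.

2031/06/25

Adding 7 calendar days to 2031/02/15 gives 2031/02/22, which is the last day of the mitigation period.
Adding 93 calendar days to 2031/02/22 gives 2031/05/26, which is the last day of the appeal period.
The last day of the response period: 10 calendar days after 2031/05/26 is 2031/06/05.
The date termination becomes effective: 20 calendar days after 2031/06/05 is 2031/06/25.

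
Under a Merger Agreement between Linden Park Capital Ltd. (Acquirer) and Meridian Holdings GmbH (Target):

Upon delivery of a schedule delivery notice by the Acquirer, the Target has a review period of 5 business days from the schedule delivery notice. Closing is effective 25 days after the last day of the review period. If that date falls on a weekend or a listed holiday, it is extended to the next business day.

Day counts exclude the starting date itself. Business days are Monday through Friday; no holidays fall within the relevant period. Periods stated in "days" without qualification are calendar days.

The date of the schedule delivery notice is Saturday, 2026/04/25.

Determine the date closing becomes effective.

2026/05/26

The last day of the review period: counting 5 business days from Saturday, 2026/04/25 (Apr 27, Apr 28, Apr 29, Apr 30, May 1, skipping weekends) reaches Friday, 2026/05/01.
The date closing becomes effective: 2026/05/01 + 25 days = 2026/05/26. 2026/05/26 is a Tuesday, so no roll-forward applies.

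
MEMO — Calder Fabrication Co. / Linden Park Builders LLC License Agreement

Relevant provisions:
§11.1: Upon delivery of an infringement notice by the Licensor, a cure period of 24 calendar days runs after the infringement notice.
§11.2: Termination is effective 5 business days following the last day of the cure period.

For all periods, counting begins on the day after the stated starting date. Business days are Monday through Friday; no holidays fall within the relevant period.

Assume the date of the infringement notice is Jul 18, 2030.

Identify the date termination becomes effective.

Adding 24 calendar days to Jul 18, 2030 gives Aug 11, 2030, which is the last day of the cure period.
The date termination becomes effective: counting 5 business days from Sunday, Aug 11, 2030 (Aug 12, Aug 13, Aug 14, Aug 15, Aug 16, skipping weekends) reaches Friday, Aug 16, 2030.

Aug 16, 2030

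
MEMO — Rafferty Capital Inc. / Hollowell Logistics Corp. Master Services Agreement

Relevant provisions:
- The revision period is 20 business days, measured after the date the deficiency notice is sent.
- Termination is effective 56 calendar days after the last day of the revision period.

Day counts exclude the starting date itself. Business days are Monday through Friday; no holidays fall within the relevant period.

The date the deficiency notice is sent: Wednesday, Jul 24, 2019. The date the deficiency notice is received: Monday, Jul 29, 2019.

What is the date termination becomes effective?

Oct 16, 2019

The last day of the revision period: counting 20 business days from Wednesday, Jul 24, 2019 (Jul 25, Jul 26, Jul 29, Jul 30, …, Aug 19, Aug 20, Aug 21, skipping weekends) reaches Wednesday, Aug 21, 2019.
The date termination becomes effective: Aug 21, 2019 + 56 days = Oct 16, 2019.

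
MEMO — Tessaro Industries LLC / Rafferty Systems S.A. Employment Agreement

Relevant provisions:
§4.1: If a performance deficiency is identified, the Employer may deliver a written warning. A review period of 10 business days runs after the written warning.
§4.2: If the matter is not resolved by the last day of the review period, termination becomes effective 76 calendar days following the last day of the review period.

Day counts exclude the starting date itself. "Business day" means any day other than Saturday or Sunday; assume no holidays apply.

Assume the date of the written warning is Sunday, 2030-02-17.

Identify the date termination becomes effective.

From Sunday, 2030-02-17, 10 business days (Feb 18, Feb 19, Feb 20, Feb 21, Feb 22, Feb 25, Feb 26, Feb 27, Feb 28, Mar 1, skipping weekends) brings us to Friday, 2030-03-01, which is the last day of the review period.
Adding 76 calendar days to 2030-03-01 gives 2030-05-16, which is the date termination becomes effective.

2030-05-16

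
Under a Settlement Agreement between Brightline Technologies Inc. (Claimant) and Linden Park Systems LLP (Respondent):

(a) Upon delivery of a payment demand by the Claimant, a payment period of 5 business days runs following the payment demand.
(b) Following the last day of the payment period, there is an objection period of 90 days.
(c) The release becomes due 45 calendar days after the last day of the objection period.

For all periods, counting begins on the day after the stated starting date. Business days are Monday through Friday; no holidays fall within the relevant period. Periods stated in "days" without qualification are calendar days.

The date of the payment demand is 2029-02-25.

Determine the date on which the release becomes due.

The last day of the payment period: 5 business days after Sunday, 2029-02-25, skipping weekends — Feb 26, Feb 27, Feb 28, Mar 1, Mar 2 — lands on Friday, 2029-03-02.
Adding 90 calendar days to 2029-03-02 gives 2029-05-31, which is the last day of the objection period.
The date on which the release becomes due: 2029-05-31 + 45 days = 2029-07-15.

2029-07-15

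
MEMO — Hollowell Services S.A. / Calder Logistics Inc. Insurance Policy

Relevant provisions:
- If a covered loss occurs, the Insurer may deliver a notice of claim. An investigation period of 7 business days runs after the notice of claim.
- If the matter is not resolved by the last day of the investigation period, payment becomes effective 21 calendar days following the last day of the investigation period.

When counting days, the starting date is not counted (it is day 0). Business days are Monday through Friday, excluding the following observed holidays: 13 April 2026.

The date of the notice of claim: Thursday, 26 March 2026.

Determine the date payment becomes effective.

27 April 2026

From Thursday, 26 March 2026, 7 business days (Mar 27, Mar 30, Mar 31, Apr 1, Apr 2, Apr 3, Apr 6, skipping weekends) brings us to Monday, 6 April 2026, which is the last day of the investigation period.
Adding 21 calendar days to 6 April 2026 gives 27 April 2026, which is the date payment becomes effective.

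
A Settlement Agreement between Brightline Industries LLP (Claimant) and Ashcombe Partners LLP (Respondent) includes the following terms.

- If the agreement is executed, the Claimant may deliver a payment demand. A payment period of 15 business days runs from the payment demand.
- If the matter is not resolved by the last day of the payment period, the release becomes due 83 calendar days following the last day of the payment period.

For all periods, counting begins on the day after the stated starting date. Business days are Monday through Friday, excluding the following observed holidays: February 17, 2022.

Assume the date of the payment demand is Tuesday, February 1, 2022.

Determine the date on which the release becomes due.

The last day of the payment period: 15 business days after Tuesday, February 1, 2022, skipping weekends and the listed holiday on Feb 17 — Feb 2, Feb 3, Feb 4, Feb 7, …, Feb 21, Feb 22, Feb 23 — lands on Wednesday, February 23, 2022.
The date on which the release becomes due: February 23, 2022 + 83 days = May 17, 2022.

May 17, 2022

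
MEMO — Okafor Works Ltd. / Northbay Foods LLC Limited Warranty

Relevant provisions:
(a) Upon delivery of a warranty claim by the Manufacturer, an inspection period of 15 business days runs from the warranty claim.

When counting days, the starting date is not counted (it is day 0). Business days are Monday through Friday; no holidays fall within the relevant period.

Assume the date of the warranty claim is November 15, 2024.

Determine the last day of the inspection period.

December 6, 2024

From Friday, November 15, 2024, 15 business days (Nov 18, Nov 19, Nov 20, Nov 21, …, Dec 4, Dec 5, Dec 6, skipping weekends) brings us to Friday, December 6, 2024, which is the last day of the inspection period.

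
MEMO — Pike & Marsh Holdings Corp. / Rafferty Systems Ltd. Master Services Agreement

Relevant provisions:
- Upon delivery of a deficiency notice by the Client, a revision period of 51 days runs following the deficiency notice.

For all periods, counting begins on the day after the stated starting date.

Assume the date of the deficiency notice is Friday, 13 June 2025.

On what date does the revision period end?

3 August 2025

The last day of the revision period: 51 calendar days after 13 June 2025 is 3 August 2025.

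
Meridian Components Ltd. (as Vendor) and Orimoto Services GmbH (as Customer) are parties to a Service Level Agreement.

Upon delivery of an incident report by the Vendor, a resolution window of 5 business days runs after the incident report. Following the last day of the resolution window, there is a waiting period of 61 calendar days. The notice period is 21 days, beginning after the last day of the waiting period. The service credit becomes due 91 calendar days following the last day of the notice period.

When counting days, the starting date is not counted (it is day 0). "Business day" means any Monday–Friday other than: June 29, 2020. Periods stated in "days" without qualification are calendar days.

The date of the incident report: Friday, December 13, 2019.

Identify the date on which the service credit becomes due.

From Friday, December 13, 2019, 5 business days (Dec 16, Dec 17, Dec 18, Dec 19, Dec 20, skipping weekends) brings us to Friday, December 20, 2019, which is the last day of the resolution window.
The last day of the waiting period: December 20, 2019 + 61 days = February 19, 2020.
Adding 21 calendar days to February 19, 2020 gives March 11, 2020, which is the last day of the notice period.
The date on which the service credit becomes due: 91 calendar days after March 11, 2020 is June 10, 2020.

June 10, 2020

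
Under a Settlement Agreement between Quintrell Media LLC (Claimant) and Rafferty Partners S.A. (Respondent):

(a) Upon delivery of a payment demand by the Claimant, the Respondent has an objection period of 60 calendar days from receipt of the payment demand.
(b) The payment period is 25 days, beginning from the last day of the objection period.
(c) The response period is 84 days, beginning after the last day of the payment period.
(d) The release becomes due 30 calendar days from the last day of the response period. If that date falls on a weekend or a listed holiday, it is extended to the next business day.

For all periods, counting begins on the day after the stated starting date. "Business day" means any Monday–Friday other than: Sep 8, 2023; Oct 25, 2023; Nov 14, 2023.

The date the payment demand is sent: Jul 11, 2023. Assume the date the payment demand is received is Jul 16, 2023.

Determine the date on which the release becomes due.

Jan 31, 2024

The last day of the objection period: 60 calendar days after Jul 16, 2023 is Sep 14, 2023.
The last day of the payment period: 25 calendar days after Sep 14, 2023 is Oct 9, 2023.
Adding 84 calendar days to Oct 9, 2023 gives Jan 1, 2024, which is the last day of the response period.
Adding 30 calendar days to Jan 1, 2024 gives Jan 31, 2024, which is the date on which the release becomes due. Jan 31, 2024 is a Wednesday and is not a listed holiday, so no roll-forward applies.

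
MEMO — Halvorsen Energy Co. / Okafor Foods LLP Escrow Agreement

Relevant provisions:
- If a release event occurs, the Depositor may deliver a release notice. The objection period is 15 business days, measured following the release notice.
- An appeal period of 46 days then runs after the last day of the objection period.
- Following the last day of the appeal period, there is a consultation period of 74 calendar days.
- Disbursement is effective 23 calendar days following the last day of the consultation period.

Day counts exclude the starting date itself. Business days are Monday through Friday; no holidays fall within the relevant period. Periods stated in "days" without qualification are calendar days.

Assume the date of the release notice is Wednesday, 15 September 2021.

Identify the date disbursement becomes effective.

26 February 2022

The last day of the objection period: counting 15 business days from Wednesday, 15 September 2021 (Sep 16, Sep 17, Sep 20, Sep 21, …, Oct 4, Oct 5, Oct 6, skipping weekends) reaches Wednesday, 6 October 2021.
The last day of the appeal period: 6 October 2021 + 46 days = 21 November 2021.
The last day of the consultation period: 21 November 2021 + 74 days = 3 February 2022.
The date disbursement becomes effective: 23 calendar days after 3 February 2022 is 26 February 2022.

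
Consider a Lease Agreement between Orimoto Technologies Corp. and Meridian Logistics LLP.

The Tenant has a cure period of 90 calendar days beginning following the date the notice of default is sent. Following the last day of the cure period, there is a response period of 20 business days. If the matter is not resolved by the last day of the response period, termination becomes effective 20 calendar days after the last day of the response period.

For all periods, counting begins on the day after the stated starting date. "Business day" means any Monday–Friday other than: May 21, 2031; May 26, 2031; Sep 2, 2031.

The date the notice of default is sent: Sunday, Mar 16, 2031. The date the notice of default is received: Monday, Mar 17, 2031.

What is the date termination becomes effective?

The last day of the cure period: Mar 16, 2031 + 90 days = Jun 14, 2031.
The last day of the response period: 20 business days after Saturday, Jun 14, 2031, skipping weekends — Jun 16, Jun 17, Jun 18, Jun 19, …, Jul 9, Jul 10, Jul 11 — lands on Friday, Jul 11, 2031.
The date termination becomes effective: 20 calendar days after Jul 11, 2031 is Jul 31, 2031.

Jul 31, 2031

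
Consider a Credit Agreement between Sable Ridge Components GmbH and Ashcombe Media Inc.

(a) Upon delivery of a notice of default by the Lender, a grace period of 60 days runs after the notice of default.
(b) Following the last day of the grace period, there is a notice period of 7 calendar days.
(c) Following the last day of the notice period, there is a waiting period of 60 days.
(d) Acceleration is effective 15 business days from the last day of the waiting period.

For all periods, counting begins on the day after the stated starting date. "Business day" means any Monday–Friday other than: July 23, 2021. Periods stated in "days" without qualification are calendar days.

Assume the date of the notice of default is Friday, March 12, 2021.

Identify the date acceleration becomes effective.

The last day of the grace period: 60 calendar days after March 12, 2021 is May 11, 2021.
The last day of the notice period: 7 calendar days after May 11, 2021 is May 18, 2021.
The last day of the waiting period: May 18, 2021 + 60 days = July 17, 2021.
From Saturday, July 17, 2021, 15 business days (Jul 19, Jul 20, Jul 21, Jul 22, …, Aug 5, Aug 6, Aug 9, skipping weekends and the listed holiday on Jul 23) brings us to Monday, August 9, 2021, which is the date acceleration becomes effective.

August 9, 2021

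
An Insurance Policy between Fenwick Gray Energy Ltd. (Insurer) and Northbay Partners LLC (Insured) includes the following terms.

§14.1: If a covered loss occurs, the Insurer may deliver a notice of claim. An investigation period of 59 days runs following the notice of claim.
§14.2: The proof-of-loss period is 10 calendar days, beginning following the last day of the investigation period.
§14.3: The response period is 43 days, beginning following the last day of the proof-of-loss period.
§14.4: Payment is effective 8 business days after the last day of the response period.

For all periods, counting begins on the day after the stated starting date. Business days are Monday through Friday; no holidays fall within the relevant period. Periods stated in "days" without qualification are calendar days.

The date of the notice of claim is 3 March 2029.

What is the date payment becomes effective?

4 July 2029

The last day of the investigation period: 3 March 2029 + 59 days = 1 May 2029.
Adding 10 calendar days to 1 May 2029 gives 11 May 2029, which is the last day of the proof-of-loss period.
Adding 43 calendar days to 11 May 2029 gives 23 June 2029, which is the last day of the response period.
The date payment becomes effective: counting 8 business days from Saturday, 23 June 2029 (Jun 25, Jun 26, Jun 27, Jun 28, Jun 29, Jul 2, Jul 3, Jul 4, skipping weekends) reaches Wednesday, 4 July 2029.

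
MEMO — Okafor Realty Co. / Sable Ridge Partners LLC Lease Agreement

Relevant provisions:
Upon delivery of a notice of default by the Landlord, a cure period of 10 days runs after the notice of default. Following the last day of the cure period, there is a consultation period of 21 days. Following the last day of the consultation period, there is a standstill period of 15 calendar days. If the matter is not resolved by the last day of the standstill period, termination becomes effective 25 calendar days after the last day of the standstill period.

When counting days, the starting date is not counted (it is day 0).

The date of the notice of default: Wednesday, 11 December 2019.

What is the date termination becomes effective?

The last day of the cure period: 11 December 2019 + 10 days = 21 December 2019.
The last day of the consultation period: 21 December 2019 + 21 days = 11 January 2020.
The last day of the standstill period: 11 January 2020 + 15 days = 26 January 2020.
Adding 25 calendar days to 26 January 2020 gives 20 February 2020, which is the date termination becomes effective.

20 February 2020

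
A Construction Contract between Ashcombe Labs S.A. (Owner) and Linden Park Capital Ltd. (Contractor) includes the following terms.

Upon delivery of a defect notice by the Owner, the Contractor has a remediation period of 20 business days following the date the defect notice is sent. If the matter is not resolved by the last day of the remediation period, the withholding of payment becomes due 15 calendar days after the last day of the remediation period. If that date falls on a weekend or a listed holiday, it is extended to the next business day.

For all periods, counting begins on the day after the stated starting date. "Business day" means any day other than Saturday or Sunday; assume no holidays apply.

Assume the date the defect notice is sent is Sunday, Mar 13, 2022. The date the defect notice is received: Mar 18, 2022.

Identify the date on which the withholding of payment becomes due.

The last day of the remediation period: counting 20 business days from Sunday, Mar 13, 2022 (Mar 14, Mar 15, Mar 16, Mar 17, …, Apr 6, Apr 7, Apr 8, skipping weekends) reaches Friday, Apr 8, 2022.
The date on which the withholding of payment becomes due: Apr 8, 2022 + 15 days = Apr 23, 2022. That falls on a Saturday, so it rolls to the next business day, Monday, Apr 25, 2022.

Apr 25, 2022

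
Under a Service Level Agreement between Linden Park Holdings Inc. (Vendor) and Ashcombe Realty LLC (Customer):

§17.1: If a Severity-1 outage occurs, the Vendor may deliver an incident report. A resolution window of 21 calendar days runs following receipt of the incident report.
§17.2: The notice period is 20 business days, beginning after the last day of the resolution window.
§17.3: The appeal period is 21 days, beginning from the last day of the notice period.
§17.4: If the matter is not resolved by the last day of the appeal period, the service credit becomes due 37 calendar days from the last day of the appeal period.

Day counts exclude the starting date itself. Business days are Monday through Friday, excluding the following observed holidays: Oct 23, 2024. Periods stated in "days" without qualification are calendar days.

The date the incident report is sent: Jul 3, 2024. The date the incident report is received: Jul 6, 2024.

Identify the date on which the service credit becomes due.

Oct 20, 2024

Adding 21 calendar days to Jul 6, 2024 gives Jul 27, 2024, which is the last day of the resolution window.
From Saturday, Jul 27, 2024, 20 business days (Jul 29, Jul 30, Jul 31, Aug 1, …, Aug 21, Aug 22, Aug 23, skipping weekends) brings us to Friday, Aug 23, 2024, which is the last day of the notice period.
The last day of the appeal period: 21 calendar days after Aug 23, 2024 is Sep 13, 2024.
Adding 37 calendar days to Sep 13, 2024 gives Oct 20, 2024, which is the date on which the service credit becomes due.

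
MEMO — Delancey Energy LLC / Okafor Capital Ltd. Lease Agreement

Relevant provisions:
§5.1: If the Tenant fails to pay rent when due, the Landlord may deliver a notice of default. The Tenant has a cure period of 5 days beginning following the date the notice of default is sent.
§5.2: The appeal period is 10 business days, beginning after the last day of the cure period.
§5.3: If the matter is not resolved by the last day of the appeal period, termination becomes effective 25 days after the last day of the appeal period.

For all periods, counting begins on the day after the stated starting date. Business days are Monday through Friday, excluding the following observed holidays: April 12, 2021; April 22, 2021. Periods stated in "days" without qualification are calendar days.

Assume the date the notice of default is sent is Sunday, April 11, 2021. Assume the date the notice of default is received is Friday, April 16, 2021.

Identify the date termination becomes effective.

May 28, 2021

The last day of the cure period: 5 calendar days after April 11, 2021 is April 16, 2021.
From Friday, April 16, 2021, 10 business days (Apr 19, Apr 20, Apr 21, Apr 23, Apr 26, Apr 27, Apr 28, Apr 29, Apr 30, May 3, skipping weekends and the listed holiday on Apr 22) brings us to Monday, May 3, 2021, which is the last day of the appeal period.
Adding 25 calendar days to May 3, 2021 gives May 28, 2021, which is the date termination becomes effective.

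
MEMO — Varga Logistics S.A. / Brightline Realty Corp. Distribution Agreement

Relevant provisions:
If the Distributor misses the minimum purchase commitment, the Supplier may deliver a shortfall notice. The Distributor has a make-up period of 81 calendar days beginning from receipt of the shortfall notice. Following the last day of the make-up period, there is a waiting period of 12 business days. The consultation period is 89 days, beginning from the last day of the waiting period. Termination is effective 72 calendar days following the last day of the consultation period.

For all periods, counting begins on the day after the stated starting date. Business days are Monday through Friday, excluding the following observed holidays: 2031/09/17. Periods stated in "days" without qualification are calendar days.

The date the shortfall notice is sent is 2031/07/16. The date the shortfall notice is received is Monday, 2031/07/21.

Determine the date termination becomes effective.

2032/04/06

The last day of the make-up period: 81 calendar days after 2031/07/21 is 2031/10/10.
From Friday, 2031/10/10, 12 business days (Oct 13, Oct 14, Oct 15, Oct 16, …, Oct 24, Oct 27, Oct 28, skipping weekends) brings us to Tuesday, 2031/10/28, which is the last day of the waiting period.
The last day of the consultation period: 89 calendar days after 2031/10/28 is 2032/01/25.
The date termination becomes effective: 72 calendar days after 2032/01/25 is 2032/04/06.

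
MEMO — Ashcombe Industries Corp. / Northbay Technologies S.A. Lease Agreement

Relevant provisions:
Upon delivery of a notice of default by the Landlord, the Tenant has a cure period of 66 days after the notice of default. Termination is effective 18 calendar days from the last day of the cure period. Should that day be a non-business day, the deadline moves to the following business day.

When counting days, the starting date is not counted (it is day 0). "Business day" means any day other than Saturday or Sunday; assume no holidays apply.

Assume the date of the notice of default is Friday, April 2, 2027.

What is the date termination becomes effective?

The last day of the cure period: 66 calendar days after April 2, 2027 is June 7, 2027.
Adding 18 calendar days to June 7, 2027 gives June 25, 2027, which is the date termination becomes effective. June 25, 2027 is a Friday, so no roll-forward applies.

June 25, 2027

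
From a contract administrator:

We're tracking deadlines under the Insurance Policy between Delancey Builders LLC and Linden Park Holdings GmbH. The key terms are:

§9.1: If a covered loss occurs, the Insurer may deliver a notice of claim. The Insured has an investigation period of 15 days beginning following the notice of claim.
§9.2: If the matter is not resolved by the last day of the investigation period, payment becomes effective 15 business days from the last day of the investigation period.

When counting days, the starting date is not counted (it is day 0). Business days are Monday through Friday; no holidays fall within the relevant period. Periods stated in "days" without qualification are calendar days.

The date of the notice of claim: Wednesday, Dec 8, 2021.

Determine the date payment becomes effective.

Adding 15 calendar days to Dec 8, 2021 gives Dec 23, 2021, which is the last day of the investigation period.
From Thursday, Dec 23, 2021, 15 business days (Dec 24, Dec 27, Dec 28, Dec 29, …, Jan 11, Jan 12, Jan 13, skipping weekends) brings us to Thursday, Jan 13, 2022, which is the date payment becomes effective.

Jan 13, 2022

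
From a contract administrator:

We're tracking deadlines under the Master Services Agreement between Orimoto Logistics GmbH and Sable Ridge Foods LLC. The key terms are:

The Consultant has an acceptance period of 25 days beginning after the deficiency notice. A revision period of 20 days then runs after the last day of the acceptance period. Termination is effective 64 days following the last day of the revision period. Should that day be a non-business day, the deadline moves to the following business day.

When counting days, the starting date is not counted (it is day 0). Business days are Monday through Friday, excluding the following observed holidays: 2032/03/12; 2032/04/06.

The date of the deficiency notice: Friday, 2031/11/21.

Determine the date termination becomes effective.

The last day of the acceptance period: 25 calendar days after 2031/11/21 is 2031/12/16.
The last day of the revision period: 20 calendar days after 2031/12/16 is 2032/01/05.
The date termination becomes effective: 2032/01/05 + 64 days = 2032/03/09. 2032/03/09 is a Tuesday and is not a listed holiday, so no roll-forward applies.

2032/03/09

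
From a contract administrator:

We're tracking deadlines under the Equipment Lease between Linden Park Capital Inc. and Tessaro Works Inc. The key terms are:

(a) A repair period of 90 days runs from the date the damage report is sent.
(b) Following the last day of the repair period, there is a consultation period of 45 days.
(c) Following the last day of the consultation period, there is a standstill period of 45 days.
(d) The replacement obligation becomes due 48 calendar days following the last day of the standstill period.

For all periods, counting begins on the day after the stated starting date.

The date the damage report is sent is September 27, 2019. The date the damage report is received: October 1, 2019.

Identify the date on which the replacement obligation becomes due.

Adding 90 calendar days to September 27, 2019 gives December 26, 2019, which is the last day of the repair period.
Adding 45 calendar days to December 26, 2019 gives February 9, 2020, which is the last day of the consultation period.
Adding 45 calendar days to February 9, 2020 gives March 25, 2020, which is the last day of the standstill period.
Adding 48 calendar days to March 25, 2020 gives May 12, 2020, which is the date on which the replacement obligation becomes due.

May 12, 2020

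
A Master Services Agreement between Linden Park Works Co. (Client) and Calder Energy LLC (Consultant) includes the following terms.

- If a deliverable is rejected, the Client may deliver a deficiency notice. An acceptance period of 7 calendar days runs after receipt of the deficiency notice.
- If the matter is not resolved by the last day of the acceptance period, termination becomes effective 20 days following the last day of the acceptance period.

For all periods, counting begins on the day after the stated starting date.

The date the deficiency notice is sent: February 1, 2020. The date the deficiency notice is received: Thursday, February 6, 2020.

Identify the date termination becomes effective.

The last day of the acceptance period: February 6, 2020 + 7 days = February 13, 2020.
The date termination becomes effective: February 13, 2020 + 20 days = March 4, 2020.

March 4, 2020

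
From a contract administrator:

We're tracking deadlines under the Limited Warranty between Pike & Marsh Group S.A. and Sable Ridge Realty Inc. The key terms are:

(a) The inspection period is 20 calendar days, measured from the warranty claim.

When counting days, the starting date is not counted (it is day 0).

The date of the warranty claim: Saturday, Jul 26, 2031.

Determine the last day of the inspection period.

The last day of the inspection period: Jul 26, 2031 + 20 days = Aug 15, 2031.

Aug 15, 2031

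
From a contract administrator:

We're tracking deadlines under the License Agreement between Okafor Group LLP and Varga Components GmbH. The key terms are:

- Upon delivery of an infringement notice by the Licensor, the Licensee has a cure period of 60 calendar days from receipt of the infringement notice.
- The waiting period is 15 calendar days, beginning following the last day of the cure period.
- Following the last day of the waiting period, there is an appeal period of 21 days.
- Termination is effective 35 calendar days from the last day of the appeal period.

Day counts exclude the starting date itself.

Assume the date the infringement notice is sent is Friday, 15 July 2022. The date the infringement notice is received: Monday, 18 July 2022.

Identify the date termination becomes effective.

The last day of the cure period: 18 July 2022 + 60 days = 16 September 2022.
The last day of the waiting period: 16 September 2022 + 15 days = 1 October 2022.
Adding 21 calendar days to 1 October 2022 gives 22 October 2022, which is the last day of the appeal period.
The date termination becomes effective: 22 October 2022 + 35 days = 26 November 2022.

26 November 2022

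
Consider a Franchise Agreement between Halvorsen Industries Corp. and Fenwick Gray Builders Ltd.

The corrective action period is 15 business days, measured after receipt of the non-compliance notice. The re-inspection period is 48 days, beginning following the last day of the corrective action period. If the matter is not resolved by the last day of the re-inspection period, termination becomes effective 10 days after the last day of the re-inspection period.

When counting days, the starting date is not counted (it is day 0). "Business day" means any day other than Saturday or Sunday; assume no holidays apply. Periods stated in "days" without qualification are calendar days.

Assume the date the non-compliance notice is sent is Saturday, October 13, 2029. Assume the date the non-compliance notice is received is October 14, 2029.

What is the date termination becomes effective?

December 30, 2029

The last day of the corrective action period: 15 business days after Sunday, October 14, 2029, skipping weekends — Oct 15, Oct 16, Oct 17, Oct 18, …, Oct 31, Nov 1, Nov 2 — lands on Friday, November 2, 2029.
The last day of the re-inspection period: 48 calendar days after November 2, 2029 is December 20, 2029.
The date termination becomes effective: 10 calendar days after December 20, 2029 is December 30, 2029.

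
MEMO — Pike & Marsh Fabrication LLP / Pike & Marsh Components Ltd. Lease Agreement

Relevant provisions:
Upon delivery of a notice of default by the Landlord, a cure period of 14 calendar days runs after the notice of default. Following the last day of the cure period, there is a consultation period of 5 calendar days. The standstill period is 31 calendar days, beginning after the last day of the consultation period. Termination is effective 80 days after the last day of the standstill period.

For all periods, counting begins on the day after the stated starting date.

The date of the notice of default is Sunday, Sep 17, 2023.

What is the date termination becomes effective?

The last day of the cure period: 14 calendar days after Sep 17, 2023 is Oct 1, 2023.
The last day of the consultation period: 5 calendar days after Oct 1, 2023 is Oct 6, 2023.
The last day of the standstill period: Oct 6, 2023 + 31 days = Nov 6, 2023.
Adding 80 calendar days to Nov 6, 2023 gives Jan 25, 2024, which is the date termination becomes effective.

Jan 25, 2024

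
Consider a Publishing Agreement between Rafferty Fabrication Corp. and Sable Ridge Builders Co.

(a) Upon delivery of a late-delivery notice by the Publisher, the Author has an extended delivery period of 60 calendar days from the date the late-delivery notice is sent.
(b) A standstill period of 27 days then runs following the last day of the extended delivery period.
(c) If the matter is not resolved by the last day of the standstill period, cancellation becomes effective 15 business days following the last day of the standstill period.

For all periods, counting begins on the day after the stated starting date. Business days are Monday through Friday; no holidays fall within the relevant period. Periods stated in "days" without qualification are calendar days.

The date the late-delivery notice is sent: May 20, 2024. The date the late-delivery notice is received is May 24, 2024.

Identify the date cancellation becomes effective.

Sep 5, 2024

The last day of the extended delivery period: May 20, 2024 + 60 days = Jul 19, 2024.
Adding 27 calendar days to Jul 19, 2024 gives Aug 15, 2024, which is the last day of the standstill period.
From Thursday, Aug 15, 2024, 15 business days (Aug 16, Aug 19, Aug 20, Aug 21, …, Sep 3, Sep 4, Sep 5, skipping weekends) brings us to Thursday, Sep 5, 2024, which is the date cancellation becomes effective.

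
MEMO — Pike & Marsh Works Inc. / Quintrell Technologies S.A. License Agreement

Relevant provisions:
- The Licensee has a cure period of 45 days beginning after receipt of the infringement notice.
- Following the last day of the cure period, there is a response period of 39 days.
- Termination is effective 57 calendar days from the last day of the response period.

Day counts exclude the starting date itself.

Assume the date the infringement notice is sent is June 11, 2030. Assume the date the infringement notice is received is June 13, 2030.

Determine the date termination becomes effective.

November 1, 2030

The last day of the cure period: June 13, 2030 + 45 days = July 28, 2030.
The last day of the response period: July 28, 2030 + 39 days = September 5, 2030.
The date termination becomes effective: 57 calendar days after September 5, 2030 is November 1, 2030.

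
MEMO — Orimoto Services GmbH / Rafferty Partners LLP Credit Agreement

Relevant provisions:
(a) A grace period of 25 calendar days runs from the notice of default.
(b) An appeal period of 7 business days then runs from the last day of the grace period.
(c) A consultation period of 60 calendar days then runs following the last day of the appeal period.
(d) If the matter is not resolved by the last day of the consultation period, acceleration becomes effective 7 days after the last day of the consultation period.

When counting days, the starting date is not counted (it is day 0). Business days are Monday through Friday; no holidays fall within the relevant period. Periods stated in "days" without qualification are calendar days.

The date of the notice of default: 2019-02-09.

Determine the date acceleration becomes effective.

Adding 25 calendar days to 2019-02-09 gives 2019-03-06, which is the last day of the grace period.
From Wednesday, 2019-03-06, 7 business days (Mar 7, Mar 8, Mar 11, Mar 12, Mar 13, Mar 14, Mar 15, skipping weekends) brings us to Friday, 2019-03-15, which is the last day of the appeal period.
Adding 60 calendar days to 2019-03-15 gives 2019-05-14, which is the last day of the consultation period.
The date acceleration becomes effective: 7 calendar days after 2019-05-14 is 2019-05-21.

2019-05-21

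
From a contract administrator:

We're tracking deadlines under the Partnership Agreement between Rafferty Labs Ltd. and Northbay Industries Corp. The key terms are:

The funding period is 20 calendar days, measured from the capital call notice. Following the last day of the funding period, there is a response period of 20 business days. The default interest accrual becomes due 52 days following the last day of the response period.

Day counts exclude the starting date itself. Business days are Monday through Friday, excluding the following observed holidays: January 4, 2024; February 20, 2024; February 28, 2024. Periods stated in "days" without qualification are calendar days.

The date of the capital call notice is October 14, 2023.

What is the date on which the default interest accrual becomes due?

January 22, 2024

The last day of the funding period: 20 calendar days after October 14, 2023 is November 3, 2023.
The last day of the response period: counting 20 business days from Friday, November 3, 2023 (Nov 6, Nov 7, Nov 8, Nov 9, …, Nov 29, Nov 30, Dec 1, skipping weekends) reaches Friday, December 1, 2023.
Adding 52 calendar days to December 1, 2023 gives January 22, 2024, which is the date on which the default interest accrual becomes due.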